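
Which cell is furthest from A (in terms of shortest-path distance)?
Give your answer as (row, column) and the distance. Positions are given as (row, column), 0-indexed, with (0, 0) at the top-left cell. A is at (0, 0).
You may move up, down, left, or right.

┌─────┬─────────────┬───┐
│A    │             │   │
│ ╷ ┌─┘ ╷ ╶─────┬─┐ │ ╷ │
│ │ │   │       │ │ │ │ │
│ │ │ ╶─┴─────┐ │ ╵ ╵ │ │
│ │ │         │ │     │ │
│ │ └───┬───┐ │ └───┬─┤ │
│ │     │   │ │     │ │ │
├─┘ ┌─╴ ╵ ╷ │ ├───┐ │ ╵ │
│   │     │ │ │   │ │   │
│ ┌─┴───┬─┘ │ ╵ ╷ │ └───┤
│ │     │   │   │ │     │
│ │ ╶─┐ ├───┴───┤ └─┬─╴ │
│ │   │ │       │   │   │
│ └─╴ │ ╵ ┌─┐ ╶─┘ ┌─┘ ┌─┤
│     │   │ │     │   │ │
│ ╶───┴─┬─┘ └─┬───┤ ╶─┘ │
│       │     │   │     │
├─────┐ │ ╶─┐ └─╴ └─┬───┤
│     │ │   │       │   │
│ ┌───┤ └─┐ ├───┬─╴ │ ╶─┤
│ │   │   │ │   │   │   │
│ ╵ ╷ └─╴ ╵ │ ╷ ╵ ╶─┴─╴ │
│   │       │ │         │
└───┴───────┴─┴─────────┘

Computing BFS distances from A to all cells:
Furthest cell: (7, 11)
Distance: 62 steps

Path from A to the furthest cell:

┌─────┬─────────────┬───┐
│A ↓  │↱ ↓          │   │
│ ╷ ┌─┘ ╷ ╶─────┬─┐ │ ╷ │
│ │↓│↱ ↑│↳ → → ↓│ │ │ │ │
│ │ │ ╶─┴─────┐ │ ╵ ╵ │ │
│ │↓│↑ ← ← ← ↰│↓│     │ │
│ │ └───┬───┐ │ └───┬─┤ │
│ │↓    │   │↑│↳ → ↓│ │ │
├─┘ ┌─╴ ╵ ╷ │ ├───┐ │ ╵ │
│↓ ↲│     │ │↑│↓ ↰│↓│   │
│ ┌─┴───┬─┘ │ ╵ ╷ │ └───┤
│↓│↱ → ↓│   │↑ ↲│↑│↳ → ↓│
│ │ ╶─┐ ├───┴───┤ └─┬─╴ │
│↓│↑ ↰│↓│↱ → ↓  │↑  │↓ ↲│
│ └─╴ │ ╵ ┌─┐ ╶─┘ ┌─┘ ┌─┤
│↳ → ↑│↳ ↑│ │↳ → ↑│↓ ↲│B│
│ ╶───┴─┬─┘ └─┬───┤ ╶─┘ │
│       │     │   │↳ → ↑│
├─────┐ │ ╶─┐ └─╴ └─┬───┤
│     │ │   │       │   │
│ ┌───┤ └─┐ ├───┬─╴ │ ╶─┤
│ │   │   │ │   │   │   │
│ ╵ ╷ └─╴ ╵ │ ╷ ╵ ╶─┴─╴ │
│   │       │ │         │
└───┴───────┴─┴─────────┘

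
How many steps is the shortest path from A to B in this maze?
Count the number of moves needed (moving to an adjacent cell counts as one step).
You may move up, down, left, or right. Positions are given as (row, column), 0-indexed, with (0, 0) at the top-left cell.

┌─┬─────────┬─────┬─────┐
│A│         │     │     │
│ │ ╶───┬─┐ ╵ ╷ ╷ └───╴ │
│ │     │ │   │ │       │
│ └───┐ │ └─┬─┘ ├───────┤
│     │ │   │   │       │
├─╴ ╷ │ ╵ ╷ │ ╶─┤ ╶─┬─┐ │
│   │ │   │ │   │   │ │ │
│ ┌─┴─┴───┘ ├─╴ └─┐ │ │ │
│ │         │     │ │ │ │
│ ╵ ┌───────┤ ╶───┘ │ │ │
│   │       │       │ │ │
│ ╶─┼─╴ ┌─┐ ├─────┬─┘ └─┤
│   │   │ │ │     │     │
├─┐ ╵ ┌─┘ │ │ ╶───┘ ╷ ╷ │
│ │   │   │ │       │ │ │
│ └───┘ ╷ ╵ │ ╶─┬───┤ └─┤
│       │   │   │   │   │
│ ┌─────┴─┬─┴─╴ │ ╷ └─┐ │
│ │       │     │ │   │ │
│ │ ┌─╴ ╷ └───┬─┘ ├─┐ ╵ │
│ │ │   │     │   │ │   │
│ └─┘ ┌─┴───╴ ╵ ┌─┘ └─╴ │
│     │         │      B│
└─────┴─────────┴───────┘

Using BFS to find shortest path:
Start: (0, 0), End: (11, 11)
Path found:
(0,0) → (1,0) → (2,0) → (2,1) → (3,1) → (3,0) → (4,0) → (5,0) → (6,0) → (6,1) → (7,1) → (7,2) → (6,2) → (6,3) → (5,3) → (5,4) → (5,5) → (6,5) → (7,5) → (8,5) → (8,4) → (7,4) → (7,3) → (8,3) → (8,2) → (8,1) → (8,0) → (9,0) → (10,0) → (11,0) → (11,1) → (11,2) → (10,2) → (10,3) → (9,3) → (9,4) → (10,4) → (10,5) → (10,6) → (11,6) → (11,7) → (10,7) → (10,8) → (9,8) → (8,8) → (8,9) → (9,9) → (9,10) → (10,10) → (10,11) → (11,11)
Number of steps: 50

Solution:

┌─┬─────────┬─────┬─────┐
│A│         │     │     │
│ │ ╶───┬─┐ ╵ ╷ ╷ └───╴ │
│↓│     │ │   │ │       │
│ └───┐ │ └─┬─┘ ├───────┤
│↳ ↓  │ │   │   │       │
├─╴ ╷ │ ╵ ╷ │ ╶─┤ ╶─┬─┐ │
│↓ ↲│ │   │ │   │   │ │ │
│ ┌─┴─┴───┘ ├─╴ └─┐ │ │ │
│↓│         │     │ │ │ │
│ ╵ ┌───────┤ ╶───┘ │ │ │
│↓  │  ↱ → ↓│       │ │ │
│ ╶─┼─╴ ┌─┐ ├─────┬─┘ └─┤
│↳ ↓│↱ ↑│ │↓│     │     │
├─┐ ╵ ┌─┘ │ │ ╶───┘ ╷ ╷ │
│ │↳ ↑│↓ ↰│↓│       │ │ │
│ └───┘ ╷ ╵ │ ╶─┬───┤ └─┤
│↓ ← ← ↲│↑ ↲│   │↱ ↓│   │
│ ┌─────┴─┬─┴─╴ │ ╷ └─┐ │
│↓│    ↱ ↓│     │↑│↳ ↓│ │
│ │ ┌─╴ ╷ └───┬─┘ ├─┐ ╵ │
│↓│ │↱ ↑│↳ → ↓│↱ ↑│ │↳ ↓│
│ └─┘ ┌─┴───╴ ╵ ┌─┘ └─╴ │
│↳ → ↑│      ↳ ↑│      B│
└─────┴─────────┴───────┘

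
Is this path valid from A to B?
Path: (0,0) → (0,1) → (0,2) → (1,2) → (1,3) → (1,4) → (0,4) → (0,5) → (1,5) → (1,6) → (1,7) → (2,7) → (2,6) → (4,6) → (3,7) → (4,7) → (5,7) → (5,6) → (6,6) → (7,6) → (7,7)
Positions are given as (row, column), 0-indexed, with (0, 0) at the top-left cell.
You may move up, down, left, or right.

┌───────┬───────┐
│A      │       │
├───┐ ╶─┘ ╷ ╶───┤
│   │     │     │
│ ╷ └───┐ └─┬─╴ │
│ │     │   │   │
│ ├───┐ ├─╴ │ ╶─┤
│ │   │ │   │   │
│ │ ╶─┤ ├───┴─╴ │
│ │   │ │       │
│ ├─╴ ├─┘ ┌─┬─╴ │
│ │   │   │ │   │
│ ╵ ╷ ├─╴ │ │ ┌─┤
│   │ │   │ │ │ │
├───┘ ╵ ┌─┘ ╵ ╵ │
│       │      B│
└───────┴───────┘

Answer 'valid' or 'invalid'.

Checking path validity:
Result: Invalid move at step 13: cannot move from (2, 6) to (4, 6).

invalid

Correct solution:

┌───────┬───────┐
│A → ↓  │↱ ↓    │
├───┐ ╶─┘ ╷ ╶───┤
│   │↳ → ↑│↳ → ↓│
│ ╷ └───┐ └─┬─╴ │
│ │     │   │↓ ↲│
│ ├───┐ ├─╴ │ ╶─┤
│ │   │ │   │↳ ↓│
│ │ ╶─┤ ├───┴─╴ │
│ │   │ │      ↓│
│ ├─╴ ├─┘ ┌─┬─╴ │
│ │   │   │ │↓ ↲│
│ ╵ ╷ ├─╴ │ │ ┌─┤
│   │ │   │ │↓│ │
├───┘ ╵ ┌─┘ ╵ ╵ │
│       │    ↳ B│
└───────┴───────┘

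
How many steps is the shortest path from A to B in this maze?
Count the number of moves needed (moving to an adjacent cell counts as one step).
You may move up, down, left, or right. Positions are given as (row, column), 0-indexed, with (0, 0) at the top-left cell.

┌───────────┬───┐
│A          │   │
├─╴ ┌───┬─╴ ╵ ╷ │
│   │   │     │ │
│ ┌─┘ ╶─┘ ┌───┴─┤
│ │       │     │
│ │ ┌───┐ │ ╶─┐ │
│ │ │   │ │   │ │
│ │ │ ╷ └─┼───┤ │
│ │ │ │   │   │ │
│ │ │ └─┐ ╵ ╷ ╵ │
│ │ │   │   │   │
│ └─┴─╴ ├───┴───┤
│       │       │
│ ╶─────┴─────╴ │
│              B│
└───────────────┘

Using BFS to find shortest path:
Start: (0, 0), End: (7, 7)
Path found:
(0,0) → (0,1) → (1,1) → (1,0) → (2,0) → (3,0) → (4,0) → (5,0) → (6,0) → (7,0) → (7,1) → (7,2) → (7,3) → (7,4) → (7,5) → (7,6) → (7,7)
Number of steps: 16

Solution:

┌───────────┬───┐
│A ↓        │   │
├─╴ ┌───┬─╴ ╵ ╷ │
│↓ ↲│   │     │ │
│ ┌─┘ ╶─┘ ┌───┴─┤
│↓│       │     │
│ │ ┌───┐ │ ╶─┐ │
│↓│ │   │ │   │ │
│ │ │ ╷ └─┼───┤ │
│↓│ │ │   │   │ │
│ │ │ └─┐ ╵ ╷ ╵ │
│↓│ │   │   │   │
│ └─┴─╴ ├───┴───┤
│↓      │       │
│ ╶─────┴─────╴ │
│↳ → → → → → → B│
└───────────────┘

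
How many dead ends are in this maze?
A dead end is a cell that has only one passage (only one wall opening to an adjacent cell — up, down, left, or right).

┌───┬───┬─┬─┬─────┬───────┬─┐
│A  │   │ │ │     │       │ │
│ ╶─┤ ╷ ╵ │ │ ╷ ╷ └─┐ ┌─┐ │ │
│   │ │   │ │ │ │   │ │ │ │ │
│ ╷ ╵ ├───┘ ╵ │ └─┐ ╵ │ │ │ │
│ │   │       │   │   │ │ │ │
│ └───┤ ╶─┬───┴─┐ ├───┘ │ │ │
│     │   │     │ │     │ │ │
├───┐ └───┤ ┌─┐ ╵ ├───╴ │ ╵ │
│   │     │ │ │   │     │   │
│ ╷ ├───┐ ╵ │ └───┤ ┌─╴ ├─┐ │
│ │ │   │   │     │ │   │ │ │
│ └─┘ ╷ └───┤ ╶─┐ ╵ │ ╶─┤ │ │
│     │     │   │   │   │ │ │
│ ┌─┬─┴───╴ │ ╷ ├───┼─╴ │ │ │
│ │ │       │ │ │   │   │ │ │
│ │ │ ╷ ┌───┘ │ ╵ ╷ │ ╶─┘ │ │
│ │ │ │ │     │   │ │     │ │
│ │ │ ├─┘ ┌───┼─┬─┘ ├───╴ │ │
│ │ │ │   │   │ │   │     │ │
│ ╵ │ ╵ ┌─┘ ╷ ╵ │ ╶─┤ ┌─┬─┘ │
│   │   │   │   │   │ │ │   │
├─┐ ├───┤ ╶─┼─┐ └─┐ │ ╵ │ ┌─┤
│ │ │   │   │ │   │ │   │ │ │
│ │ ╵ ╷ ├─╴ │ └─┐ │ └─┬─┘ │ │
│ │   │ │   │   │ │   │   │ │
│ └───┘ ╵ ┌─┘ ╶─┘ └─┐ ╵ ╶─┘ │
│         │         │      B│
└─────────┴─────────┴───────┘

Checking each cell for number of passages:

Dead ends found at positions:
  (0, 1)
  (0, 4)
  (0, 5)
  (0, 9)
  (0, 13)
  (1, 11)
  (3, 4)
  (3, 9)
  (4, 6)
  (5, 1)
  (5, 12)
  (7, 1)
  (8, 3)
  (9, 7)
  (10, 11)
  (11, 0)
  (11, 6)
  (11, 13)
  (12, 7)
  (13, 5)
  (13, 9)
Total dead ends: 21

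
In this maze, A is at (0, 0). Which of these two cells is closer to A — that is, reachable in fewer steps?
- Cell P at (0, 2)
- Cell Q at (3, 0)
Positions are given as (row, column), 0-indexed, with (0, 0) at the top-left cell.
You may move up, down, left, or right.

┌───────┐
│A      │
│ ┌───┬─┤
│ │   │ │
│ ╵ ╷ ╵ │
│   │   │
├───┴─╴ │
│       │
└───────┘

Shortest path A → P at (0, 2): 2 steps
Shortest path A → Q at (3, 0): 11 steps

P is closer (2 steps vs 11 steps).

Path to P:

┌───────┐
│A → P  │
│ ┌───┬─┤
│ │   │ │
│ ╵ ╷ ╵ │
│   │   │
├───┴─╴ │
│       │
└───────┘

Path to Q:

┌───────┐
│A      │
│ ┌───┬─┤
│↓│↱ ↓│ │
│ ╵ ╷ ╵ │
│↳ ↑│↳ ↓│
├───┴─╴ │
│Q ← ← ↲│
└───────┘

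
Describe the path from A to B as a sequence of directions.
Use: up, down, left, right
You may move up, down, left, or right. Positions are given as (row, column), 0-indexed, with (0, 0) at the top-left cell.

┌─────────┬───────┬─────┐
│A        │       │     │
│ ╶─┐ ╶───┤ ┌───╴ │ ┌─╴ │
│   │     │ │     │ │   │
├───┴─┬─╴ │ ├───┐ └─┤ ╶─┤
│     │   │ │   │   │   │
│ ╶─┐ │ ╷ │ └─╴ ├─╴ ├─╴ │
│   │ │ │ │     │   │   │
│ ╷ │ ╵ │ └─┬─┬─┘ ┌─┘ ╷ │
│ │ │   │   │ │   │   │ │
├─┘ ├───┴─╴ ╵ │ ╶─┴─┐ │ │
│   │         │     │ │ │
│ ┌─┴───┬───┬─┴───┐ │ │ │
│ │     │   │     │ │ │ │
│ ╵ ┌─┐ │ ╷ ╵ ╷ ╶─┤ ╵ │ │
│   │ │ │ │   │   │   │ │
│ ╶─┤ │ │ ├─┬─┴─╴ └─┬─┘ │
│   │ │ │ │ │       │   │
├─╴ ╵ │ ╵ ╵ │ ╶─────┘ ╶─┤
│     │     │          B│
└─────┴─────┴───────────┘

Finding the path and converting it to directions:
Path through cells: (0,0) → (0,1) → (0,2) → (1,2) → (1,3) → (1,4) → (2,4) → (2,3) → (3,3) → (4,3) → (4,2) → (3,2) → (2,2) → (2,1) → (2,0) → (3,0) → (3,1) → (4,1) → (5,1) → (5,0) → (6,0) → (7,0) → (7,1) → (6,1) → (6,2) → (6,3) → (7,3) → (8,3) → (9,3) → (9,4) → (8,4) → (7,4) → (6,4) → (6,5) → (7,5) → (7,6) → (6,6) → (6,7) → (7,7) → (7,8) → (8,8) → (8,7) → (8,6) → (9,6) → (9,7) → (9,8) → (9,9) → (9,10) → (9,11)
Directions: right, right, down, right, right, down, left, down, down, left, up, up, left, left, down, right, down, down, left, down, down, right, up, right, right, down, down, down, right, up, up, up, right, down, right, up, right, down, right, down, left, left, down, right, right, right, right, right

Solution:

┌─────────┬───────┬─────┐
│A → ↓    │       │     │
│ ╶─┐ ╶───┤ ┌───╴ │ ┌─╴ │
│   │↳ → ↓│ │     │ │   │
├───┴─┬─╴ │ ├───┐ └─┤ ╶─┤
│↓ ← ↰│↓ ↲│ │   │   │   │
│ ╶─┐ │ ╷ │ └─╴ ├─╴ ├─╴ │
│↳ ↓│↑│↓│ │     │   │   │
│ ╷ │ ╵ │ └─┬─┬─┘ ┌─┘ ╷ │
│ │↓│↑ ↲│   │ │   │   │ │
├─┘ ├───┴─╴ ╵ │ ╶─┴─┐ │ │
│↓ ↲│         │     │ │ │
│ ┌─┴───┬───┬─┴───┐ │ │ │
│↓│↱ → ↓│↱ ↓│↱ ↓  │ │ │ │
│ ╵ ┌─┐ │ ╷ ╵ ╷ ╶─┤ ╵ │ │
│↳ ↑│ │↓│↑│↳ ↑│↳ ↓│   │ │
│ ╶─┤ │ │ ├─┬─┴─╴ └─┬─┘ │
│   │ │↓│↑│ │↓ ← ↲  │   │
├─╴ ╵ │ ╵ ╵ │ ╶─────┘ ╶─┤
│     │↳ ↑  │↳ → → → → B│
└─────┴─────┴───────────┘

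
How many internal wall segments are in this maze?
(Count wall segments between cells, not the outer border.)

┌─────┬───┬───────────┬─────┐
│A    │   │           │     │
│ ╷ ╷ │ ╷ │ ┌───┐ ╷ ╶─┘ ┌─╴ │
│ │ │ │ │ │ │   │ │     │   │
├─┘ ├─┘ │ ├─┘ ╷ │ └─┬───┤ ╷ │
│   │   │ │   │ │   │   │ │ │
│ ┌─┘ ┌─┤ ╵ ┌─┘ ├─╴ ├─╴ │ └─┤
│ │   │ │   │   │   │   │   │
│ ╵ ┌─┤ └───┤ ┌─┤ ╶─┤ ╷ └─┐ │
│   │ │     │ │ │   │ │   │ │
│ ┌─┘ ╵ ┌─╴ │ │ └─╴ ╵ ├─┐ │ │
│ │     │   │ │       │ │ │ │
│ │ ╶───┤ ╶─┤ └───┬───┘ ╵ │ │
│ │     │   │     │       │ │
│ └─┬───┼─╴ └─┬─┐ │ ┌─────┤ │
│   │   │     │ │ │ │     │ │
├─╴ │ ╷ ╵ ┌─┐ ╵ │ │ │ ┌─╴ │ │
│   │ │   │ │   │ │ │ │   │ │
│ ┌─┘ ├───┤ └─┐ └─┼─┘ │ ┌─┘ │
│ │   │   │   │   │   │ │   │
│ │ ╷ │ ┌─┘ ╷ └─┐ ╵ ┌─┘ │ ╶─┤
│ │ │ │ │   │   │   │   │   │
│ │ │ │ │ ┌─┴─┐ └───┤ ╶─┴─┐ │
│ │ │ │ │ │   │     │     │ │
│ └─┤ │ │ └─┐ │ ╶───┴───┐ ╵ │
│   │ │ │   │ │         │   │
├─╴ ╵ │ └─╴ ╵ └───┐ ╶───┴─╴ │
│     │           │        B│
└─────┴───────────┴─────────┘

Counting internal wall segments:
Total internal walls: 169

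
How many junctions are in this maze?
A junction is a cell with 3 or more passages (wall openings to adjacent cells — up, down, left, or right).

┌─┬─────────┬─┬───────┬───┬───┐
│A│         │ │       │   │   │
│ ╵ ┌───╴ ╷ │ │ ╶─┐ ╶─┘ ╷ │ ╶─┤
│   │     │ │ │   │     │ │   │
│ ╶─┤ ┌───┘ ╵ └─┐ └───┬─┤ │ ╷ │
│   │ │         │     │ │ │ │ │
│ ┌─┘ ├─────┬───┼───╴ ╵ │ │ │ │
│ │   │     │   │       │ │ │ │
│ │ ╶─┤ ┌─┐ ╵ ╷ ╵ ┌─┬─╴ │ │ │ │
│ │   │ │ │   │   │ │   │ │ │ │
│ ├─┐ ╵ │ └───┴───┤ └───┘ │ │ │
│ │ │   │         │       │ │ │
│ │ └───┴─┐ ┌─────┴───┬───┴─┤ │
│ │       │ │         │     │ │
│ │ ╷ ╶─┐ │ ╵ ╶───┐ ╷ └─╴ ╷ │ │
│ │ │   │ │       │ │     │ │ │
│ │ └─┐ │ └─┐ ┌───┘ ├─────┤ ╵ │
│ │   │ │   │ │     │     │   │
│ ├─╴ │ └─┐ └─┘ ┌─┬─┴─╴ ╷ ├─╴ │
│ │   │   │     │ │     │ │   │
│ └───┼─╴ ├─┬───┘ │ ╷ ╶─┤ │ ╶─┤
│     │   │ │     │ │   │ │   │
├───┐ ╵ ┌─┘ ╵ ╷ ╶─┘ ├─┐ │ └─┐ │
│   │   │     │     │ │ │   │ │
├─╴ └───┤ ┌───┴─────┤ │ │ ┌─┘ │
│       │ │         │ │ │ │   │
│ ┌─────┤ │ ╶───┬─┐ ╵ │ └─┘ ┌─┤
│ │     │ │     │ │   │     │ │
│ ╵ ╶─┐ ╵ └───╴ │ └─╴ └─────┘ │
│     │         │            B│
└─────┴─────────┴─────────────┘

Checking each cell for number of passages:

Junctions found (3+ passages):
  (0, 4): 3 passages
  (0, 9): 3 passages
  (1, 0): 3 passages
  (1, 13): 3 passages
  (2, 0): 3 passages
  (2, 5): 3 passages
  (2, 6): 3 passages
  (3, 10): 3 passages
  (3, 11): 3 passages
  (5, 5): 3 passages
  (6, 1): 3 passages
  (6, 2): 3 passages
  (6, 9): 3 passages
  (6, 12): 3 passages
  (7, 6): 4 passages
  (8, 11): 3 passages
  (8, 14): 3 passages
  (9, 10): 3 passages
  (10, 7): 3 passages
  (11, 5): 3 passages
  (11, 12): 3 passages
  (12, 1): 3 passages
  (13, 10): 3 passages
  (14, 1): 3 passages
  (14, 4): 3 passages
  (14, 10): 3 passages
Total junctions: 26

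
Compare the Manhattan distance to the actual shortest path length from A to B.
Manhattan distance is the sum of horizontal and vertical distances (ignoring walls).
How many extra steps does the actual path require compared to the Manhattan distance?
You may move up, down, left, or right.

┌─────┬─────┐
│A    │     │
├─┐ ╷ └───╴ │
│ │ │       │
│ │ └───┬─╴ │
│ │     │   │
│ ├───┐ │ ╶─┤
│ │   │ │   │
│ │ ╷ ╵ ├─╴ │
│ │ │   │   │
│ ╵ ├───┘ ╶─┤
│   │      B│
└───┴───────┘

Manhattan distance: |5 - 0| + |5 - 0| = 10
Actual path length: 14
Extra steps: 14 - 10 = 4

Solution:

┌─────┬─────┐
│A → ↓│     │
├─┐ ╷ └───╴ │
│ │ │↳ → → ↓│
│ │ └───┬─╴ │
│ │     │↓ ↲│
│ ├───┐ │ ╶─┤
│ │   │ │↳ ↓│
│ │ ╷ ╵ ├─╴ │
│ │ │   │↓ ↲│
│ ╵ ├───┘ ╶─┤
│   │    ↳ B│
└───┴───────┘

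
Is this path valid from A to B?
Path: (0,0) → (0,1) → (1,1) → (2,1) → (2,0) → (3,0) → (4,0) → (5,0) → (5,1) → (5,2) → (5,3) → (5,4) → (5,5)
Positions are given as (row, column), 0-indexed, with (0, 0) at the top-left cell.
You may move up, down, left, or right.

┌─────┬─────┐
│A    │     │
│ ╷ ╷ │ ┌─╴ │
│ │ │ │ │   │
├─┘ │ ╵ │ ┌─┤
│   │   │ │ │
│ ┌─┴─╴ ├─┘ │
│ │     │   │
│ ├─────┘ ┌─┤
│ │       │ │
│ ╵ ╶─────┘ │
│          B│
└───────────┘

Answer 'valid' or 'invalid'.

Checking path validity:
Result: All consecutive moves are passable.

valid

Correct solution:

┌─────┬─────┐
│A ↓  │     │
│ ╷ ╷ │ ┌─╴ │
│ │↓│ │ │   │
├─┘ │ ╵ │ ┌─┤
│↓ ↲│   │ │ │
│ ┌─┴─╴ ├─┘ │
│↓│     │   │
│ ├─────┘ ┌─┤
│↓│       │ │
│ ╵ ╶─────┘ │
│↳ → → → → B│
└───────────┘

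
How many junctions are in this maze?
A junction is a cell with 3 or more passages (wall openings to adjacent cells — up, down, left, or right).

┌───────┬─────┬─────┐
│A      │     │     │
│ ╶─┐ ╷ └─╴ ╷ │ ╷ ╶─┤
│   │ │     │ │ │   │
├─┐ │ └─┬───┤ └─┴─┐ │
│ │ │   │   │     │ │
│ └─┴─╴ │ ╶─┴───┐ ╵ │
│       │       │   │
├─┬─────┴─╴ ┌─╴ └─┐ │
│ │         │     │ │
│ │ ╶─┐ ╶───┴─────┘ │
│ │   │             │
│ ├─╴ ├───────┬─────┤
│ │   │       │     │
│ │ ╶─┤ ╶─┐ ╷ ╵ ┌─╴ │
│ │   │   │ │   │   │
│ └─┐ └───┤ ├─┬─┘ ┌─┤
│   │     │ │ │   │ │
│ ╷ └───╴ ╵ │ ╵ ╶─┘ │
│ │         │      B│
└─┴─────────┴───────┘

Checking each cell for number of passages:

Junctions found (3+ passages):
  (0, 2): 3 passages
  (0, 5): 3 passages
  (0, 8): 3 passages
  (3, 5): 3 passages
  (3, 9): 3 passages
  (4, 3): 3 passages
  (4, 7): 3 passages
  (6, 5): 3 passages
  (8, 0): 3 passages
  (9, 4): 3 passages
  (9, 7): 3 passages
Total junctions: 11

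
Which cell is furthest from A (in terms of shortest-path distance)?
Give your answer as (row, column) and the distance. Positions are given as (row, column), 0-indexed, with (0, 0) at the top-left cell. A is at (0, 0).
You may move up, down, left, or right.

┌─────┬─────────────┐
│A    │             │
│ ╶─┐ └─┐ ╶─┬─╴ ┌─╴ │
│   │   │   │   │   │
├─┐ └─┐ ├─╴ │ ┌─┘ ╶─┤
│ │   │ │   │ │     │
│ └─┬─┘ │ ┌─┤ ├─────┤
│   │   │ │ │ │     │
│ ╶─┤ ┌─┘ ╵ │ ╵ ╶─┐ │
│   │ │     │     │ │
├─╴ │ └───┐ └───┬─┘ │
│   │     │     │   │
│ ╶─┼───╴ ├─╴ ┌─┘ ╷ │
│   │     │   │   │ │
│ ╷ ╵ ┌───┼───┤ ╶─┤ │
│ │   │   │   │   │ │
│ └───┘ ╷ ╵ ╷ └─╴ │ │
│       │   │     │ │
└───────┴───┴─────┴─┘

Computing BFS distances from A to all cells:
Furthest cell: (6, 5)
Distance: 63 steps

Path from A to the furthest cell:

┌─────┬─────────────┐
│A → ↓│  ↓ ← ← ↰    │
│ ╶─┐ └─┐ ╶─┬─╴ ┌─╴ │
│   │↳ ↓│↳ ↓│↱ ↑│   │
├─┐ └─┐ ├─╴ │ ┌─┘ ╶─┤
│ │   │↓│↓ ↲│↑│     │
│ └─┬─┘ │ ┌─┤ ├─────┤
│   │↓ ↲│↓│ │↑│↓ ← ↰│
│ ╶─┤ ┌─┘ ╵ │ ╵ ╶─┐ │
│   │↓│  ↳ ↓│↑ ↲  │↑│
├─╴ │ └───┐ └───┬─┘ │
│   │↳ → ↓│↳ ↓  │↱ ↑│
│ ╶─┼───╴ ├─╴ ┌─┘ ╷ │
│↓ ↰│↓ ← ↲│B ↲│↱ ↑│ │
│ ╷ ╵ ┌───┼───┤ ╶─┤ │
│↓│↑ ↲│↱ ↓│↱ ↓│↑ ↰│ │
│ └───┘ ╷ ╵ ╷ └─╴ │ │
│↳ → → ↑│↳ ↑│↳ → ↑│ │
└───────┴───┴─────┴─┘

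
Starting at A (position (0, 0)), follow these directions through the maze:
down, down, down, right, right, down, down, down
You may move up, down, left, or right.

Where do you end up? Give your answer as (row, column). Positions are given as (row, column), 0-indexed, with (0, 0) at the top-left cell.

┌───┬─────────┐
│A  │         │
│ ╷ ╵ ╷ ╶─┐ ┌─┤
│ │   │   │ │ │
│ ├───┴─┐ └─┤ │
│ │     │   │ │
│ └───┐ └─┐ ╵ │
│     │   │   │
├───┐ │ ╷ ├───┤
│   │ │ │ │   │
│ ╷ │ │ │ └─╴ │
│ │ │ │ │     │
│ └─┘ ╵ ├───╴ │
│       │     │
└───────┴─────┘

Following directions step by step:
Start: (0, 0)
  down: (0, 0) → (1, 0)
  down: (1, 0) → (2, 0)
  down: (2, 0) → (3, 0)
  right: (3, 0) → (3, 1)
  right: (3, 1) → (3, 2)
  down: (3, 2) → (4, 2)
  down: (4, 2) → (5, 2)
  down: (5, 2) → (6, 2)
Final position: (6, 2)

Path taken:

┌───┬─────────┐
│A  │         │
│ ╷ ╵ ╷ ╶─┐ ┌─┤
│↓│   │   │ │ │
│ ├───┴─┐ └─┤ │
│↓│     │   │ │
│ └───┐ └─┐ ╵ │
│↳ → ↓│   │   │
├───┐ │ ╷ ├───┤
│   │↓│ │ │   │
│ ╷ │ │ │ └─╴ │
│ │ │↓│ │     │
│ └─┘ ╵ ├───╴ │
│    B  │     │
└───────┴─────┘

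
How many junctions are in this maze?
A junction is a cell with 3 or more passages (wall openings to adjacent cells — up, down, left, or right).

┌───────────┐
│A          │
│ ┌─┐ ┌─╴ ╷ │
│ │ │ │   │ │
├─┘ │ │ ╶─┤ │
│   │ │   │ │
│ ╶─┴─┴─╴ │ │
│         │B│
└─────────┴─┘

Checking each cell for number of passages:

Junctions found (3+ passages):
  (0, 2): 3 passages
  (0, 4): 3 passages
Total junctions: 2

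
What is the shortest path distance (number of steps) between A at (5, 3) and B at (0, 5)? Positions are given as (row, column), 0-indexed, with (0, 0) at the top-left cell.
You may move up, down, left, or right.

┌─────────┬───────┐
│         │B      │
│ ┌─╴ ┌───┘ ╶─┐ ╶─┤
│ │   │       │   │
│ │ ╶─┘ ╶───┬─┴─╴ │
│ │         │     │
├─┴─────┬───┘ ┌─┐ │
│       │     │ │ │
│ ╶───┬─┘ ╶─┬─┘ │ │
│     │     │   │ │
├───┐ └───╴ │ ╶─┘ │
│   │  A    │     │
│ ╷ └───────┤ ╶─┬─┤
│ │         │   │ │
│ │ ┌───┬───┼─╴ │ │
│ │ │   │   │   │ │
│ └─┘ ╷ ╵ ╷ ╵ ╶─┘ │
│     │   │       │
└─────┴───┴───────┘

Finding path from (5, 3) to (0, 5):
Path: (5,3) → (5,4) → (5,5) → (4,5) → (4,4) → (3,4) → (3,5) → (3,6) → (2,6) → (2,7) → (2,8) → (1,8) → (1,7) → (0,7) → (0,6) → (0,5)
Distance: 15 steps

Solution:

┌─────────┬───────┐
│         │B ← ↰  │
│ ┌─╴ ┌───┘ ╶─┐ ╶─┤
│ │   │       │↑ ↰│
│ │ ╶─┘ ╶───┬─┴─╴ │
│ │         │↱ → ↑│
├─┴─────┬───┘ ┌─┐ │
│       │↱ → ↑│ │ │
│ ╶───┬─┘ ╶─┬─┘ │ │
│     │  ↑ ↰│   │ │
├───┐ └───╴ │ ╶─┘ │
│   │  A → ↑│     │
│ ╷ └───────┤ ╶─┬─┤
│ │         │   │ │
│ │ ┌───┬───┼─╴ │ │
│ │ │   │   │   │ │
│ └─┘ ╷ ╵ ╷ ╵ ╶─┘ │
│     │   │       │
└─────┴───┴───────┘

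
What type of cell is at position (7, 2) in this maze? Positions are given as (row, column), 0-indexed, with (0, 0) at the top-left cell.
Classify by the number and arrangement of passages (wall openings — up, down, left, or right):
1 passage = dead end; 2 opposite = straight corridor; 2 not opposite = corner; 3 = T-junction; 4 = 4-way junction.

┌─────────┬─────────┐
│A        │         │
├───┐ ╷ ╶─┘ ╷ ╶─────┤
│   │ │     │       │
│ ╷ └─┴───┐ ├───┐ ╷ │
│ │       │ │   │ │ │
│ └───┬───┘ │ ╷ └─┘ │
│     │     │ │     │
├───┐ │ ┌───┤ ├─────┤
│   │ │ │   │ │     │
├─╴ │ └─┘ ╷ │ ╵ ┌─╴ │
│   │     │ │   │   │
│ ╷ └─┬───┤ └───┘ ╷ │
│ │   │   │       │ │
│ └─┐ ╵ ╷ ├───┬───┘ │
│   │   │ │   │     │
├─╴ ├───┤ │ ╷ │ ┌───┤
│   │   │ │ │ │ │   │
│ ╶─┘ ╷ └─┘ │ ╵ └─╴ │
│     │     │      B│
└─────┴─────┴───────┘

Checking cell at (7, 2):
Number of passages: 2
Cell type: corner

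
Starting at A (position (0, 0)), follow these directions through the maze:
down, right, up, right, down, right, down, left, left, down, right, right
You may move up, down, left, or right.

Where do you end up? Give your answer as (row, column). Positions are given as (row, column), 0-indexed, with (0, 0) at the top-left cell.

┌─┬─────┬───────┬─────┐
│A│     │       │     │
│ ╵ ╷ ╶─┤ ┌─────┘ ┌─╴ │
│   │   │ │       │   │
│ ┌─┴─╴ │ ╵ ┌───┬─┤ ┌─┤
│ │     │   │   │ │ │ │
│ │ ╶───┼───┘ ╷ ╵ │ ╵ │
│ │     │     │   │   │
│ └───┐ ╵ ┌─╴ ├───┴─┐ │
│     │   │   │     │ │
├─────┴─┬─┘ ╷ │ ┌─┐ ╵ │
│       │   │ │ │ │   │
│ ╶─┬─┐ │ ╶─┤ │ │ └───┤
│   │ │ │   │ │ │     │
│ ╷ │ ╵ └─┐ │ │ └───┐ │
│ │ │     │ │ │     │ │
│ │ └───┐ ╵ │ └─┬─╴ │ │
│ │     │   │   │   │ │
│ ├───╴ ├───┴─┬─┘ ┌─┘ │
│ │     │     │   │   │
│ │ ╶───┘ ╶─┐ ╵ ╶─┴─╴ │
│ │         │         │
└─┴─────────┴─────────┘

Following directions step by step:
Start: (0, 0)
  down: (0, 0) → (1, 0)
  right: (1, 0) → (1, 1)
  up: (1, 1) → (0, 1)
  right: (0, 1) → (0, 2)
  down: (0, 2) → (1, 2)
  right: (1, 2) → (1, 3)
  down: (1, 3) → (2, 3)
  left: (2, 3) → (2, 2)
  left: (2, 2) → (2, 1)
  down: (2, 1) → (3, 1)
  right: (3, 1) → (3, 2)
  right: (3, 2) → (3, 3)
Final position: (3, 3)

Path taken:

┌─┬─────┬───────┬─────┐
│A│↱ ↓  │       │     │
│ ╵ ╷ ╶─┤ ┌─────┘ ┌─╴ │
│↳ ↑│↳ ↓│ │       │   │
│ ┌─┴─╴ │ ╵ ┌───┬─┤ ┌─┤
│ │↓ ← ↲│   │   │ │ │ │
│ │ ╶───┼───┘ ╷ ╵ │ ╵ │
│ │↳ → B│     │   │   │
│ └───┐ ╵ ┌─╴ ├───┴─┐ │
│     │   │   │     │ │
├─────┴─┬─┘ ╷ │ ┌─┐ ╵ │
│       │   │ │ │ │   │
│ ╶─┬─┐ │ ╶─┤ │ │ └───┤
│   │ │ │   │ │ │     │
│ ╷ │ ╵ └─┐ │ │ └───┐ │
│ │ │     │ │ │     │ │
│ │ └───┐ ╵ │ └─┬─╴ │ │
│ │     │   │   │   │ │
│ ├───╴ ├───┴─┬─┘ ┌─┘ │
│ │     │     │   │   │
│ │ ╶───┘ ╶─┐ ╵ ╶─┴─╴ │
│ │         │         │
└─┴─────────┴─────────┘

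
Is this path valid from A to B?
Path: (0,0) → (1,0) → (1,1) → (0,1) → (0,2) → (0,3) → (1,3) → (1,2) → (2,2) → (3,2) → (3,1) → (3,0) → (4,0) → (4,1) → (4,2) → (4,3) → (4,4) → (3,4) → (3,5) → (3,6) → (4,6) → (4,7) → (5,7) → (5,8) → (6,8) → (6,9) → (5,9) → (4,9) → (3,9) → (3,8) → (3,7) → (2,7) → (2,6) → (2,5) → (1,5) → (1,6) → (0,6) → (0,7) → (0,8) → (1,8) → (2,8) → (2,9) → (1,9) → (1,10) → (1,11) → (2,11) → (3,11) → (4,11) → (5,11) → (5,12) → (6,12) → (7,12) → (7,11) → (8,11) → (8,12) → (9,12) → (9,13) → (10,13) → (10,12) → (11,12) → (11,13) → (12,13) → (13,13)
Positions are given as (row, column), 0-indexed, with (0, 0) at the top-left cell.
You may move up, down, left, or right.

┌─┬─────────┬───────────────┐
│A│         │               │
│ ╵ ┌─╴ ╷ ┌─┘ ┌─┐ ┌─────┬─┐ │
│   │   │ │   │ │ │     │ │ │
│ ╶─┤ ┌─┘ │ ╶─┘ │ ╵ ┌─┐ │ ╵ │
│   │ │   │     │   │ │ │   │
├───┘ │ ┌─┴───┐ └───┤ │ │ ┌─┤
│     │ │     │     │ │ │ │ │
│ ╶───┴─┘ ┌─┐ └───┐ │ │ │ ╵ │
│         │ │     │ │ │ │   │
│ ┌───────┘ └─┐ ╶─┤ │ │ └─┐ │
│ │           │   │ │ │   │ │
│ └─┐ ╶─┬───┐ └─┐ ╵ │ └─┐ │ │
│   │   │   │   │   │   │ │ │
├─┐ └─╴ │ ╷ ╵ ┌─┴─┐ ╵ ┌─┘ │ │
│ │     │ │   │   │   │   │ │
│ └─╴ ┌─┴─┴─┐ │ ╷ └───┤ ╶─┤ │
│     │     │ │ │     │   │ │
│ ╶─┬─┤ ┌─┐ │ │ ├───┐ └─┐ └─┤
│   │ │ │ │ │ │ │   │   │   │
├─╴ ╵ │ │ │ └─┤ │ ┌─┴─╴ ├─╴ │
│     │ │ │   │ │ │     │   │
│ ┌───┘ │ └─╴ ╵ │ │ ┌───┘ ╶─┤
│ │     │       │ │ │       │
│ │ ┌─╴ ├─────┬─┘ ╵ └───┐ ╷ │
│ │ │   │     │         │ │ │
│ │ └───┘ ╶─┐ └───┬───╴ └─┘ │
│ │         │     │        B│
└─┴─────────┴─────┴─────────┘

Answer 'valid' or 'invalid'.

Checking path validity:
Result: All consecutive moves are passable.

valid

Correct solution:

┌─┬─────────┬───────────────┐
│A│↱ → ↓    │↱ → ↓          │
│ ╵ ┌─╴ ╷ ┌─┘ ┌─┐ ┌─────┬─┐ │
│↳ ↑│↓ ↲│ │↱ ↑│ │↓│↱ → ↓│ │ │
│ ╶─┤ ┌─┘ │ ╶─┘ │ ╵ ┌─┐ │ ╵ │
│   │↓│   │↑ ← ↰│↳ ↑│ │↓│   │
├───┘ │ ┌─┴───┐ └───┤ │ │ ┌─┤
│↓ ← ↲│ │↱ → ↓│↑ ← ↰│ │↓│ │ │
│ ╶───┴─┘ ┌─┐ └───┐ │ │ │ ╵ │
│↳ → → → ↑│ │↳ ↓  │↑│ │↓│   │
│ ┌───────┘ └─┐ ╶─┤ │ │ └─┐ │
│ │           │↳ ↓│↑│ │↳ ↓│ │
│ └─┐ ╶─┬───┐ └─┐ ╵ │ └─┐ │ │
│   │   │   │   │↳ ↑│   │↓│ │
├─┐ └─╴ │ ╷ ╵ ┌─┴─┐ ╵ ┌─┘ │ │
│ │     │ │   │   │   │↓ ↲│ │
│ └─╴ ┌─┴─┴─┐ │ ╷ └───┤ ╶─┤ │
│     │     │ │ │     │↳ ↓│ │
│ ╶─┬─┤ ┌─┐ │ │ ├───┐ └─┐ └─┤
│   │ │ │ │ │ │ │   │   │↳ ↓│
├─╴ ╵ │ │ │ └─┤ │ ┌─┴─╴ ├─╴ │
│     │ │ │   │ │ │     │↓ ↲│
│ ┌───┘ │ └─╴ ╵ │ │ ┌───┘ ╶─┤
│ │     │       │ │ │    ↳ ↓│
│ │ ┌─╴ ├─────┬─┘ ╵ └───┐ ╷ │
│ │ │   │     │         │ │↓│
│ │ └───┘ ╶─┐ └───┬───╴ └─┘ │
│ │         │     │        B│
└─┴─────────┴─────┴─────────┘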